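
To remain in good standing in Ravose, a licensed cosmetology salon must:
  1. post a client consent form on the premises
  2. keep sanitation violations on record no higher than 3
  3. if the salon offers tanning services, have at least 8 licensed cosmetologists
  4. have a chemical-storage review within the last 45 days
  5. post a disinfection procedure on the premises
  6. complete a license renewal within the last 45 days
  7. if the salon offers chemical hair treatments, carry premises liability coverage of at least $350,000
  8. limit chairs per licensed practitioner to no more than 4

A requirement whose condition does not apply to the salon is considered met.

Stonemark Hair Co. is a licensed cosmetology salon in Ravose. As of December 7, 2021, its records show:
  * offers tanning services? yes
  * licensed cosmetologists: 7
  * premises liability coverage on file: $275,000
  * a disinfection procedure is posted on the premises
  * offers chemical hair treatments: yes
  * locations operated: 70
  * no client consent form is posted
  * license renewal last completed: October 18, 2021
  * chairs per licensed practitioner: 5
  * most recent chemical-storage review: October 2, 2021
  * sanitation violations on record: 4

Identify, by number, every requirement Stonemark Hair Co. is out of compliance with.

1. client consent form absent → not met
2. sanitation violations on record 4 > 3 → not met
3. condition 'offers tanning services' holds; licensed cosmetologists 7 < 8 → not met
4. chemical-storage review 66 days ago vs limit 45 → not met
5. disinfection procedure present → met
6. license renewal 50 days ago vs limit 45 → not met
7. condition 'offers chemical hair treatments' holds; premises liability coverage $275,000 < $350,000 → not met
8. chairs per licensed practitioner 5 > 4 → not met
Not met: 1, 2, 3, 4, 6, 7, 8

1, 2, 3, 4, 6, 7, 8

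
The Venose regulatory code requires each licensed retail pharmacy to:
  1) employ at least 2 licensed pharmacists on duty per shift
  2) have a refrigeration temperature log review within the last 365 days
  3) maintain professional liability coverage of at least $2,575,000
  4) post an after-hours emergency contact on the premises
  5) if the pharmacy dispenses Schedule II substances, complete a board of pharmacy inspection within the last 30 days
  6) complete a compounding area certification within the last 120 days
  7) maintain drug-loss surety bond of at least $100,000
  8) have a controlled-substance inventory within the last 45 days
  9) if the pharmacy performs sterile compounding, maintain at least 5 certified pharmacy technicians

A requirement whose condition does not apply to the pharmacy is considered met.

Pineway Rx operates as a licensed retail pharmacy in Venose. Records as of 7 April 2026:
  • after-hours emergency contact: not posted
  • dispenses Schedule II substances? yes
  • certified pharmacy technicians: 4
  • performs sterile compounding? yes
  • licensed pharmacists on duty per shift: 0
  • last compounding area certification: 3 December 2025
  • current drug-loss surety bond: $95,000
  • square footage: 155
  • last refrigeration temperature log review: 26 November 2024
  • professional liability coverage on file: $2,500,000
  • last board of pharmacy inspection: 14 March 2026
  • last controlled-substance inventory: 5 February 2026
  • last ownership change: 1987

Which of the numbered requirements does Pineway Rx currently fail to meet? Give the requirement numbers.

1. licensed pharmacists on duty per shift 0 < 2 → not met
2. refrigeration temperature log review 497 days ago vs limit 365 → not met
3. professional liability coverage $2,500,000 < $2,575,000 → not met
4. after-hours emergency contact absent → not met
5. condition 'dispenses Schedule II substances' holds; board of pharmacy inspection 24 days ago vs limit 30 → met
6. compounding area certification 125 days ago vs limit 120 → not met
7. drug-loss surety bond $95,000 < $100,000 → not met
8. controlled-substance inventory 61 days ago vs limit 45 → not met
9. condition 'performs sterile compounding' holds; certified pharmacy technicians 4 < 5 → not met
Not met: 1, 2, 3, 4, 6, 7, 8, 9

1, 2, 3, 4, 6, 7, 8, 9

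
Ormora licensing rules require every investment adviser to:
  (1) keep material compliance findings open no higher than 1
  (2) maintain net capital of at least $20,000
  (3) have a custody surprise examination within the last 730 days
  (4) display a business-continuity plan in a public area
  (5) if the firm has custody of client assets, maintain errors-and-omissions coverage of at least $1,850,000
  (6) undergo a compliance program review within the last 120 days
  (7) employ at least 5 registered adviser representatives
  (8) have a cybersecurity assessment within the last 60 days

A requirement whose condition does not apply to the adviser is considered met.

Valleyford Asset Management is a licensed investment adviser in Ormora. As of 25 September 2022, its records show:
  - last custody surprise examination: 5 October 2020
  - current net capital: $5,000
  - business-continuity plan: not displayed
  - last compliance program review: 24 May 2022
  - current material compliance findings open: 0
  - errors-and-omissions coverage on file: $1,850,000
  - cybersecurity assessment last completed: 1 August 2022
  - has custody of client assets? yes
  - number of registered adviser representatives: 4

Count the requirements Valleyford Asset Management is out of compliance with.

1. material compliance findings open 0 ≤ 1 → met
2. net capital $5,000 < $20,000 → not met
3. custody surprise examination 720 days ago vs limit 730 → met
4. business-continuity plan absent → not met
5. condition 'has custody of client assets' holds; errors-and-omissions coverage $1,850,000 ≥ $1,850,000 → met
6. compliance program review 124 days ago vs limit 120 → not met
7. registered adviser representatives 4 < 5 → not met
8. cybersecurity assessment 55 days ago vs limit 60 → met
Not met: 4 of 8

4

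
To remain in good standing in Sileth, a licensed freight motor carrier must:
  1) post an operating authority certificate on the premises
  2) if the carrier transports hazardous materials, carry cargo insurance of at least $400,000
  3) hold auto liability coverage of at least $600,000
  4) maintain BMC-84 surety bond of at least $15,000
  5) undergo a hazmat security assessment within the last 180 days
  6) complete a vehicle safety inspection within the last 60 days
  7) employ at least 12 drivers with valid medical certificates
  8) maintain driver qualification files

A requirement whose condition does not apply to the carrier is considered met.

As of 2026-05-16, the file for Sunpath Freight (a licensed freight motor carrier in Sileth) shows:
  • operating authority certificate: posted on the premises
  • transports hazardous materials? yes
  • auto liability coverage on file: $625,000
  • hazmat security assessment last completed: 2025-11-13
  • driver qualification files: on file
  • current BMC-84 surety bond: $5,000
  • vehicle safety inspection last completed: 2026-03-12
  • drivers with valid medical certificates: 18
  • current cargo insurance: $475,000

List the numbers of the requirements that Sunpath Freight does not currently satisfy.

1. operating authority certificate present → met
2. condition 'transports hazardous materials' holds; cargo insurance $475,000 ≥ $400,000 → met
3. auto liability coverage $625,000 ≥ $600,000 → met
4. BMC-84 surety bond $5,000 < $15,000 → not met
5. hazmat security assessment 184 days ago vs limit 180 → not met
6. vehicle safety inspection 65 days ago vs limit 60 → not met
7. drivers with valid medical certificates 18 ≥ 12 → met
8. driver qualification files present → met
Not met: 4, 5, 6

4, 5, 6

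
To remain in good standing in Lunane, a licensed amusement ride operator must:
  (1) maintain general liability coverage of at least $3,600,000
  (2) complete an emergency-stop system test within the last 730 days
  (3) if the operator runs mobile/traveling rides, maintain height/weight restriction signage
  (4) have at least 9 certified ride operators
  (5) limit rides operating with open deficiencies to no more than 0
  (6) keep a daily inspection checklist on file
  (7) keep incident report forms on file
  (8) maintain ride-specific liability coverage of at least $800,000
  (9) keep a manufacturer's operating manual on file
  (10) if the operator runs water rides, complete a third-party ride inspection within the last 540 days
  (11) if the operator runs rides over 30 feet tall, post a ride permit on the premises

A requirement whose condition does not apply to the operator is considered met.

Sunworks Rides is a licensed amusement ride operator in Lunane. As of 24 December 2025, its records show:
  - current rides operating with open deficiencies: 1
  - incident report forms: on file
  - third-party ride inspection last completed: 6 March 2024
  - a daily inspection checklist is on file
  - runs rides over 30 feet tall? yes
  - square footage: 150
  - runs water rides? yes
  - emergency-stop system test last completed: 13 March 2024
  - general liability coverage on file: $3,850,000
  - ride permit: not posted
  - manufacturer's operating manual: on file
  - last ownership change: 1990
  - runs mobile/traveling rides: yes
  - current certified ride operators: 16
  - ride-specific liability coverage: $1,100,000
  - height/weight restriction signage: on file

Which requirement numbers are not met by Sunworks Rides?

5, 10, 11

1. general liability coverage $3,850,000 ≥ $3,600,000 → met
2. emergency-stop system test 651 days ago vs limit 730 → met
3. condition 'runs mobile/traveling rides' holds; height/weight restriction signage present → met
4. certified ride operators 16 ≥ 9 → met
5. rides operating with open deficiencies 1 > 0 → not met
6. daily inspection checklist present → met
7. incident report forms present → met
8. ride-specific liability coverage $1,100,000 ≥ $800,000 → met
9. manufacturer's operating manual present → met
10. condition 'runs water rides' holds; third-party ride inspection 658 days ago vs limit 540 → not met
11. condition 'runs rides over 30 feet tall' holds; ride permit absent → not met
Not met: 5, 10, 11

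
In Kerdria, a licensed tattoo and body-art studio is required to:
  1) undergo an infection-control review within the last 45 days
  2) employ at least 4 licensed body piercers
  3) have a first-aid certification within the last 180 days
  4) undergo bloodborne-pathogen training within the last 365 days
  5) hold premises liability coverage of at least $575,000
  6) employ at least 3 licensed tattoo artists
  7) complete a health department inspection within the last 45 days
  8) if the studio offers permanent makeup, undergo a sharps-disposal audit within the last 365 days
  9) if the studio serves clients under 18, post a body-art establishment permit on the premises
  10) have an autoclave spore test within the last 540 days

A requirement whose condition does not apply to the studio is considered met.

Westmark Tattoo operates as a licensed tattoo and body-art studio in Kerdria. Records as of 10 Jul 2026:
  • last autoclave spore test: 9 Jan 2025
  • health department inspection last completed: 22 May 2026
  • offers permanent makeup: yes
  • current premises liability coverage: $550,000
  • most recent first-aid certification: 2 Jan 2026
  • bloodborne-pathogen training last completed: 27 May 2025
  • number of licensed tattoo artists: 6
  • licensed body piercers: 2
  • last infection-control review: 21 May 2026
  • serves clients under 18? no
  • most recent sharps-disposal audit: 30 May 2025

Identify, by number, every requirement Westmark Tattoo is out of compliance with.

1. infection-control review 50 days ago vs limit 45 → not met
2. licensed body piercers 2 < 4 → not met
3. first-aid certification 189 days ago vs limit 180 → not met
4. bloodborne-pathogen training 409 days ago vs limit 365 → not met
5. premises liability coverage $550,000 < $575,000 → not met
6. licensed tattoo artists 6 ≥ 3 → met
7. health department inspection 49 days ago vs limit 45 → not met
8. condition 'offers permanent makeup' holds; sharps-disposal audit 406 days ago vs limit 365 → not met
9. condition 'serves clients under 18' does not hold → requirement n/a → met
10. autoclave spore test 547 days ago vs limit 540 → not met
Not met: 1, 2, 3, 4, 5, 7, 8, 10

1, 2, 3, 4, 5, 7, 8, 10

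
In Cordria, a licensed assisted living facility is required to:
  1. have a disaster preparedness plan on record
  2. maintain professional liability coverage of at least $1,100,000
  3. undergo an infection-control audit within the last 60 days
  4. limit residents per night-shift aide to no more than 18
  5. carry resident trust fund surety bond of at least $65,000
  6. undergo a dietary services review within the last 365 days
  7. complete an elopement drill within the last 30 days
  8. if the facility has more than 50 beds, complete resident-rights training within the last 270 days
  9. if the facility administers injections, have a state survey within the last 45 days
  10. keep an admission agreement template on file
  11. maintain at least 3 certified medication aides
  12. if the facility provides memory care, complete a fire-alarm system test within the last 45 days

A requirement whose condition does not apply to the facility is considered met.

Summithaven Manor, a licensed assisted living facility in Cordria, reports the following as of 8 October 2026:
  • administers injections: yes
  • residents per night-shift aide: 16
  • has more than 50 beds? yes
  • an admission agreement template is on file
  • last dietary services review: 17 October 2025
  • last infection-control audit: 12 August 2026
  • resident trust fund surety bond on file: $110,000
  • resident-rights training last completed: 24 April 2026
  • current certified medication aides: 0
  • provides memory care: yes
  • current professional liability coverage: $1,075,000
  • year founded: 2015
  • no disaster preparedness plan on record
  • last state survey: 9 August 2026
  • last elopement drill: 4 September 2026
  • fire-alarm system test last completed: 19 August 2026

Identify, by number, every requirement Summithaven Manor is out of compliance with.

1, 2, 7, 9, 11, 12

1. disaster preparedness plan absent → not met
2. professional liability coverage $1,075,000 < $1,100,000 → not met
3. infection-control audit 57 days ago vs limit 60 → met
4. residents per night-shift aide 16 ≤ 18 → met
5. resident trust fund surety bond $110,000 ≥ $65,000 → met
6. dietary services review 356 days ago vs limit 365 → met
7. elopement drill 34 days ago vs limit 30 → not met
8. condition 'has more than 50 beds' holds; resident-rights training 167 days ago vs limit 270 → met
9. condition 'administers injections' holds; state survey 60 days ago vs limit 45 → not met
10. admission agreement template present → met
11. certified medication aides 0 < 3 → not met
12. condition 'provides memory care' holds; fire-alarm system test 50 days ago vs limit 45 → not met
Not met: 1, 2, 7, 9, 11, 12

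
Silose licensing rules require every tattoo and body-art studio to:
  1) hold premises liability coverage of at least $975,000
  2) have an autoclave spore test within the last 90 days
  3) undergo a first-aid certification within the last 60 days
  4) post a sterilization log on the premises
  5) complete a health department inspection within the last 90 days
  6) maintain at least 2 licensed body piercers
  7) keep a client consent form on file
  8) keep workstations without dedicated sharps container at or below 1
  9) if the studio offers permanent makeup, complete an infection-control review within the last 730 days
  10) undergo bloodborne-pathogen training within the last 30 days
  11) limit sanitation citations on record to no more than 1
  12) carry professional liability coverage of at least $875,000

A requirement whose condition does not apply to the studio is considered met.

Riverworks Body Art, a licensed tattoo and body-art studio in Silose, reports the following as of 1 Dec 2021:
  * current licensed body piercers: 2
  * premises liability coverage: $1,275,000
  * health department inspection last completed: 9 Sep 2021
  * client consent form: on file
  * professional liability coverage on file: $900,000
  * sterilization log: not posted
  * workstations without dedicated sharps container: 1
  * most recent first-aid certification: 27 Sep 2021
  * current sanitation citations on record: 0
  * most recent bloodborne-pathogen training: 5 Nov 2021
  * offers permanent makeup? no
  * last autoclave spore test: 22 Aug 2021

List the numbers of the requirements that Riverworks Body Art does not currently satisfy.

1. premises liability coverage $1,275,000 ≥ $975,000 → met
2. autoclave spore test 101 days ago vs limit 90 → not met
3. first-aid certification 65 days ago vs limit 60 → not met
4. sterilization log absent → not met
5. health department inspection 83 days ago vs limit 90 → met
6. licensed body piercers 2 ≥ 2 → met
7. client consent form present → met
8. workstations without dedicated sharps container 1 ≤ 1 → met
9. condition 'offers permanent makeup' does not hold → requirement n/a → met
10. bloodborne-pathogen training 26 days ago vs limit 30 → met
11. sanitation citations on record 0 ≤ 1 → met
12. professional liability coverage $900,000 ≥ $875,000 → met
Not met: 2, 3, 4

2, 3, 4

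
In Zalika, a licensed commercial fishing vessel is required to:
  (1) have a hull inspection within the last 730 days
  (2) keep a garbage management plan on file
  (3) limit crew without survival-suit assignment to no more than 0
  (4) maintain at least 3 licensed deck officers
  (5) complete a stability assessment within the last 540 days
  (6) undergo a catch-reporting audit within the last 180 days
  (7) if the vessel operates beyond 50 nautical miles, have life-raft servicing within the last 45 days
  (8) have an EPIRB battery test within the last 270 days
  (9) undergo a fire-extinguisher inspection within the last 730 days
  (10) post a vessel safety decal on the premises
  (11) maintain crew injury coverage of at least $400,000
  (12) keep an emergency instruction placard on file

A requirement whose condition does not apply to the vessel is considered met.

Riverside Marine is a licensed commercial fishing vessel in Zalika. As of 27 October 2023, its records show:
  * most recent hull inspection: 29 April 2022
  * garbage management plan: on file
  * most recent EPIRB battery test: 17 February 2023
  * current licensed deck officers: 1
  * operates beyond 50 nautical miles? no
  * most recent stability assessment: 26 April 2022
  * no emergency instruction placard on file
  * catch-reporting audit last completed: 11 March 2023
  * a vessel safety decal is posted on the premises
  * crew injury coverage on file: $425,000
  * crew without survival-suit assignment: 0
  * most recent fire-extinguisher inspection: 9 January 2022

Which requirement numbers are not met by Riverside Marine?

4, 5, 6, 12

1. hull inspection 546 days ago vs limit 730 → met
2. garbage management plan present → met
3. crew without survival-suit assignment 0 ≤ 0 → met
4. licensed deck officers 1 < 3 → not met
5. stability assessment 549 days ago vs limit 540 → not met
6. catch-reporting audit 230 days ago vs limit 180 → not met
7. condition 'operates beyond 50 nautical miles' does not hold → requirement n/a → met
8. EPIRB battery test 252 days ago vs limit 270 → met
9. fire-extinguisher inspection 656 days ago vs limit 730 → met
10. vessel safety decal present → met
11. crew injury coverage $425,000 ≥ $400,000 → met
12. emergency instruction placard absent → not met
Not met: 4, 5, 6, 12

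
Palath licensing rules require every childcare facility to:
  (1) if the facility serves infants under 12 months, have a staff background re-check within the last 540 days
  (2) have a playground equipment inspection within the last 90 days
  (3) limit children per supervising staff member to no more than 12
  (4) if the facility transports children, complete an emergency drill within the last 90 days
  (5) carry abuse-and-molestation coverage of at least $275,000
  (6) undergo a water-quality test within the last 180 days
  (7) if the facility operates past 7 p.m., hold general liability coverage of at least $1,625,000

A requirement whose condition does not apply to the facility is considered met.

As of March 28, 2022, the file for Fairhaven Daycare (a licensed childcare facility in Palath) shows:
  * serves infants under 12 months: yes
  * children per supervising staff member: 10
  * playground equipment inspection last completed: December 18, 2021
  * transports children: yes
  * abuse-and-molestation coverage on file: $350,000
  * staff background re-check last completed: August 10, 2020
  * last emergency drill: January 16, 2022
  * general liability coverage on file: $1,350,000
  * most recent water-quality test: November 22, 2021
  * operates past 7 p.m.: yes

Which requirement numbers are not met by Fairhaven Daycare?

1. condition 'serves infants under 12 months' holds; staff background re-check 595 days ago vs limit 540 → not met
2. playground equipment inspection 100 days ago vs limit 90 → not met
3. children per supervising staff member 10 ≤ 12 → met
4. condition 'transports children' holds; emergency drill 71 days ago vs limit 90 → met
5. abuse-and-molestation coverage $350,000 ≥ $275,000 → met
6. water-quality test 126 days ago vs limit 180 → met
7. condition 'operates past 7 p.m.' holds; general liability coverage $1,350,000 < $1,625,000 → not met
Not met: 1, 2, 7

1, 2, 7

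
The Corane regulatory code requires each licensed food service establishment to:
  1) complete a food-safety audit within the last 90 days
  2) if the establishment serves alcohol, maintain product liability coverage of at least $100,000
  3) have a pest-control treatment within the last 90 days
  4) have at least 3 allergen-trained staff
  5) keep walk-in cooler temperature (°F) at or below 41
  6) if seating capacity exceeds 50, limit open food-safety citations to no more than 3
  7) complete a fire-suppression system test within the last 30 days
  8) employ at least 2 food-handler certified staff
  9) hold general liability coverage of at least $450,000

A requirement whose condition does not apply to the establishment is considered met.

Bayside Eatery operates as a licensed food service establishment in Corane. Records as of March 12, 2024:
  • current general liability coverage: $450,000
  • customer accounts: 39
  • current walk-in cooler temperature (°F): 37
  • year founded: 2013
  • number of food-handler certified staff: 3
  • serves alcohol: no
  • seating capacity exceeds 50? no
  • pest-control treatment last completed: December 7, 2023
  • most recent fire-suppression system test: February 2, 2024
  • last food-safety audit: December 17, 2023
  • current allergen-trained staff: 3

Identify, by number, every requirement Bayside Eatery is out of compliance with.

1. food-safety audit 86 days ago vs limit 90 → met
2. condition 'serves alcohol' does not hold → requirement n/a → met
3. pest-control treatment 96 days ago vs limit 90 → not met
4. allergen-trained staff 3 ≥ 3 → met
5. walk-in cooler temperature (°F) 37 ≤ 41 → met
6. condition 'seating capacity exceeds 50' does not hold → requirement n/a → met
7. fire-suppression system test 39 days ago vs limit 30 → not met
8. food-handler certified staff 3 ≥ 2 → met
9. general liability coverage $450,000 ≥ $450,000 → met
Not met: 3, 7

3, 7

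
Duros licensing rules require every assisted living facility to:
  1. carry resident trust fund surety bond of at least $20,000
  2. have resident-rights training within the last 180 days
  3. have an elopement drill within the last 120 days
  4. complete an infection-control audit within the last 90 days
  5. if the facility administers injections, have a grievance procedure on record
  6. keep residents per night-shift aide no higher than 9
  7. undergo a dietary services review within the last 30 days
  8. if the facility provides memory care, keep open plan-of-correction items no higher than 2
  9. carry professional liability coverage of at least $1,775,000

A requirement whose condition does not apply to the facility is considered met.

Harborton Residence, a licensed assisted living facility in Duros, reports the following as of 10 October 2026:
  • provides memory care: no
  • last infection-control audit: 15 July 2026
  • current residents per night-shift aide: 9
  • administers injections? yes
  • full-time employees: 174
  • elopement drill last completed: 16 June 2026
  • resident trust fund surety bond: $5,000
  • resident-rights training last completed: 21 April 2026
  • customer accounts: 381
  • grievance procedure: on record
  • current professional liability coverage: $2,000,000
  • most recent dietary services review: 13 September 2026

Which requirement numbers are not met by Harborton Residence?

1. resident trust fund surety bond $5,000 < $20,000 → not met
2. resident-rights training 172 days ago vs limit 180 → met
3. elopement drill 116 days ago vs limit 120 → met
4. infection-control audit 87 days ago vs limit 90 → met
5. condition 'administers injections' holds; grievance procedure present → met
6. residents per night-shift aide 9 ≤ 9 → met
7. dietary services review 27 days ago vs limit 30 → met
8. condition 'provides memory care' does not hold → requirement n/a → met
9. professional liability coverage $2,000,000 ≥ $1,775,000 → met
Not met: 1

1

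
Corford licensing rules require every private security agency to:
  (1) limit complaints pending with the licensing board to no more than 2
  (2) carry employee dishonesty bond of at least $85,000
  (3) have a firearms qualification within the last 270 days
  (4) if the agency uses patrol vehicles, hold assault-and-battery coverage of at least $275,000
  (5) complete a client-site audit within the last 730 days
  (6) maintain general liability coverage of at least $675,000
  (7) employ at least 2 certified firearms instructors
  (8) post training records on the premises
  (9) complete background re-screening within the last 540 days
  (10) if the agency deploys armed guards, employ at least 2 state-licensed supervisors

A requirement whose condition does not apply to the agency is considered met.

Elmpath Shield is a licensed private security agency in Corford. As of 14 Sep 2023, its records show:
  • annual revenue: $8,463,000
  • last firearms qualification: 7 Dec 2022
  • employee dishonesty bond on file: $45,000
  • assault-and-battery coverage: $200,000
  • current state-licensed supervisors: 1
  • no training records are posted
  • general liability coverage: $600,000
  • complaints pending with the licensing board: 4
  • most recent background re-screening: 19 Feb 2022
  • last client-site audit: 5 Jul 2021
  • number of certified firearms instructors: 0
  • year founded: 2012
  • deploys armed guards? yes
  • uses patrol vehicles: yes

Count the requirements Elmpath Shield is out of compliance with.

10

1. complaints pending with the licensing board 4 > 2 → not met
2. employee dishonesty bond $45,000 < $85,000 → not met
3. firearms qualification 281 days ago vs limit 270 → not met
4. condition 'uses patrol vehicles' holds; assault-and-battery coverage $200,000 < $275,000 → not met
5. client-site audit 801 days ago vs limit 730 → not met
6. general liability coverage $600,000 < $675,000 → not met
7. certified firearms instructors 0 < 2 → not met
8. training records absent → not met
9. background re-screening 572 days ago vs limit 540 → not met
10. condition 'deploys armed guards' holds; state-licensed supervisors 1 < 2 → not met
Not met: 10 of 10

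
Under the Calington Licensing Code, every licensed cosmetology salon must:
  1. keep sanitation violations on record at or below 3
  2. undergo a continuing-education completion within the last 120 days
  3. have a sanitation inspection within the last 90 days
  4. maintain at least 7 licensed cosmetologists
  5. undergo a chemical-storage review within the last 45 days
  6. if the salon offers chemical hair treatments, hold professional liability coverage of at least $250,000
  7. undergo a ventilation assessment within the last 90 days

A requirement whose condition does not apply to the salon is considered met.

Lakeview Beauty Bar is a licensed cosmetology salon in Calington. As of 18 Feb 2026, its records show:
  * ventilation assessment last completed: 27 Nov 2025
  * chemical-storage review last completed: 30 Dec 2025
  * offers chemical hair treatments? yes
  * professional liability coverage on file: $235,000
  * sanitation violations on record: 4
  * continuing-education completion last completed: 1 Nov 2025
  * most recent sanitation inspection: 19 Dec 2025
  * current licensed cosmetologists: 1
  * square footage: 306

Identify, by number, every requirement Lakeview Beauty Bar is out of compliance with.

1. sanitation violations on record 4 > 3 → not met
2. continuing-education completion 109 days ago vs limit 120 → met
3. sanitation inspection 61 days ago vs limit 90 → met
4. licensed cosmetologists 1 < 7 → not met
5. chemical-storage review 50 days ago vs limit 45 → not met
6. condition 'offers chemical hair treatments' holds; professional liability coverage $235,000 < $250,000 → not met
7. ventilation assessment 83 days ago vs limit 90 → met
Not met: 1, 4, 5, 6

1, 4, 5, 6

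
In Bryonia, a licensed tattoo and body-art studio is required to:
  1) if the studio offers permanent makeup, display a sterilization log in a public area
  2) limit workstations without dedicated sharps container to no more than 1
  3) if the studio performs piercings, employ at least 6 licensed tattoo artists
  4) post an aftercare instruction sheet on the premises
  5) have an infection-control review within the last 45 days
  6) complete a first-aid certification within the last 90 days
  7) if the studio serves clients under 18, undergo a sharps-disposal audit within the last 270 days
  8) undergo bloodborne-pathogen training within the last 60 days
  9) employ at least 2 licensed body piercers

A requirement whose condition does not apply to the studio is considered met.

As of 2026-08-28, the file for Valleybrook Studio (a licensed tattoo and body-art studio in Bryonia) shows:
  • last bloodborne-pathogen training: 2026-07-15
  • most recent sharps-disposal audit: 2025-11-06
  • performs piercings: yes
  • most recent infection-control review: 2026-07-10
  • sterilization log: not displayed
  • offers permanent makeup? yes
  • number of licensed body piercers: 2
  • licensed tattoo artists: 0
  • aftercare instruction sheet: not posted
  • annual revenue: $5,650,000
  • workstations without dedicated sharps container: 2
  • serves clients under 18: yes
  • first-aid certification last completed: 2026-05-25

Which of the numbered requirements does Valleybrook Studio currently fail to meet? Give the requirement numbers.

1, 2, 3, 4, 5, 6, 7

1. condition 'offers permanent makeup' holds; sterilization log absent → not met
2. workstations without dedicated sharps container 2 > 1 → not met
3. condition 'performs piercings' holds; licensed tattoo artists 0 < 6 → not met
4. aftercare instruction sheet absent → not met
5. infection-control review 49 days ago vs limit 45 → not met
6. first-aid certification 95 days ago vs limit 90 → not met
7. condition 'serves clients under 18' holds; sharps-disposal audit 295 days ago vs limit 270 → not met
8. bloodborne-pathogen training 44 days ago vs limit 60 → met
9. licensed body piercers 2 ≥ 2 → met
Not met: 1, 2, 3, 4, 5, 6, 7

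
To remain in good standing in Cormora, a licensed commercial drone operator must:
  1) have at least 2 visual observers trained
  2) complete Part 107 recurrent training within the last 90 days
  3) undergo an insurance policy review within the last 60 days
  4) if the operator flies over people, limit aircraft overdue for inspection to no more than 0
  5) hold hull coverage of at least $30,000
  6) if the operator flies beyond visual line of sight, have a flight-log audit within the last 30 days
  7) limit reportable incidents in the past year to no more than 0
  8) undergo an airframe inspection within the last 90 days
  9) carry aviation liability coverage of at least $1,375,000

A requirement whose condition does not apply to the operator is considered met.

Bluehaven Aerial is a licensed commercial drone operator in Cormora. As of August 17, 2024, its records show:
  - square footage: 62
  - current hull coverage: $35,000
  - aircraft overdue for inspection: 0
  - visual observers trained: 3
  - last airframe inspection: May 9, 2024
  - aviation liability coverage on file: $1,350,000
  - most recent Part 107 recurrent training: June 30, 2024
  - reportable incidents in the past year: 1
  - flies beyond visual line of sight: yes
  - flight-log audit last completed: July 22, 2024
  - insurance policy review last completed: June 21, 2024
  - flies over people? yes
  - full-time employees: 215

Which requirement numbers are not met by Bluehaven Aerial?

7, 8, 9

1. visual observers trained 3 ≥ 2 → met
2. Part 107 recurrent training 48 days ago vs limit 90 → met
3. insurance policy review 57 days ago vs limit 60 → met
4. condition 'flies over people' holds; aircraft overdue for inspection 0 ≤ 0 → met
5. hull coverage $35,000 ≥ $30,000 → met
6. condition 'flies beyond visual line of sight' holds; flight-log audit 26 days ago vs limit 30 → met
7. reportable incidents in the past year 1 > 0 → not met
8. airframe inspection 100 days ago vs limit 90 → not met
9. aviation liability coverage $1,350,000 < $1,375,000 → not met
Not met: 7, 8, 9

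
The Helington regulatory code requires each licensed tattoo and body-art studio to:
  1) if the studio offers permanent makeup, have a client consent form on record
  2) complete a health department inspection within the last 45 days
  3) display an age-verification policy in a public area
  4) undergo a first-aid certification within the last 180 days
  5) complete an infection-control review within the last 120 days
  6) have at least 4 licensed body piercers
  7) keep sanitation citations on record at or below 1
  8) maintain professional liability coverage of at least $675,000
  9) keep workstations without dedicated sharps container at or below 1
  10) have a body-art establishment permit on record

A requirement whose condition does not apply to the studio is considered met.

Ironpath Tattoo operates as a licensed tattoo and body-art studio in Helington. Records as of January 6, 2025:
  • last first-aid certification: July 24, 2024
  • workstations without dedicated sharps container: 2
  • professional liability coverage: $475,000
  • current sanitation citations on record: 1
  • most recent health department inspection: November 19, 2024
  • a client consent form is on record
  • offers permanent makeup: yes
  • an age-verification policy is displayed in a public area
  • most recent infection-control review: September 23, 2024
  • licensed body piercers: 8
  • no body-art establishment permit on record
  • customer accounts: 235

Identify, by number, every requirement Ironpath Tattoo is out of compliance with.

1. condition 'offers permanent makeup' holds; client consent form present → met
2. health department inspection 48 days ago vs limit 45 → not met
3. age-verification policy present → met
4. first-aid certification 166 days ago vs limit 180 → met
5. infection-control review 105 days ago vs limit 120 → met
6. licensed body piercers 8 ≥ 4 → met
7. sanitation citations on record 1 ≤ 1 → met
8. professional liability coverage $475,000 < $675,000 → not met
9. workstations without dedicated sharps container 2 > 1 → not met
10. body-art establishment permit absent → not met
Not met: 2, 8, 9, 10

2, 8, 9, 10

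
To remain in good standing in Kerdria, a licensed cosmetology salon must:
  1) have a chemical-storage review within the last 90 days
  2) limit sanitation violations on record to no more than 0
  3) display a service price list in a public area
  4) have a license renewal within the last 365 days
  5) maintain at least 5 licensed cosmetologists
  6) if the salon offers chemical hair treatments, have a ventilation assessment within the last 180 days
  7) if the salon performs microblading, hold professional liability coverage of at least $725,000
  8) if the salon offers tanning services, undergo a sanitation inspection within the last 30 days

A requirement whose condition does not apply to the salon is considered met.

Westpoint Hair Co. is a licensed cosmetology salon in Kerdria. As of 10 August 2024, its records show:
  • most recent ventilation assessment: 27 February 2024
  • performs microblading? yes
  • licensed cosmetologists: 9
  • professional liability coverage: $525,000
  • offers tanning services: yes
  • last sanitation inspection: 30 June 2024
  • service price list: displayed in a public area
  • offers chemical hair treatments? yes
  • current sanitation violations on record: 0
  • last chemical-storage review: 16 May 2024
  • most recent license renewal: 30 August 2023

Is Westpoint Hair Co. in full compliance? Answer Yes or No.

No

1. chemical-storage review 86 days ago vs limit 90 → met
2. sanitation violations on record 0 ≤ 0 → met
3. service price list present → met
4. license renewal 346 days ago vs limit 365 → met
5. licensed cosmetologists 9 ≥ 5 → met
6. condition 'offers chemical hair treatments' holds; ventilation assessment 165 days ago vs limit 180 → met
7. condition 'performs microblading' holds; professional liability coverage $525,000 < $725,000 → not met
8. condition 'offers tanning services' holds; sanitation inspection 41 days ago vs limit 30 → not met
Not met: 7, 8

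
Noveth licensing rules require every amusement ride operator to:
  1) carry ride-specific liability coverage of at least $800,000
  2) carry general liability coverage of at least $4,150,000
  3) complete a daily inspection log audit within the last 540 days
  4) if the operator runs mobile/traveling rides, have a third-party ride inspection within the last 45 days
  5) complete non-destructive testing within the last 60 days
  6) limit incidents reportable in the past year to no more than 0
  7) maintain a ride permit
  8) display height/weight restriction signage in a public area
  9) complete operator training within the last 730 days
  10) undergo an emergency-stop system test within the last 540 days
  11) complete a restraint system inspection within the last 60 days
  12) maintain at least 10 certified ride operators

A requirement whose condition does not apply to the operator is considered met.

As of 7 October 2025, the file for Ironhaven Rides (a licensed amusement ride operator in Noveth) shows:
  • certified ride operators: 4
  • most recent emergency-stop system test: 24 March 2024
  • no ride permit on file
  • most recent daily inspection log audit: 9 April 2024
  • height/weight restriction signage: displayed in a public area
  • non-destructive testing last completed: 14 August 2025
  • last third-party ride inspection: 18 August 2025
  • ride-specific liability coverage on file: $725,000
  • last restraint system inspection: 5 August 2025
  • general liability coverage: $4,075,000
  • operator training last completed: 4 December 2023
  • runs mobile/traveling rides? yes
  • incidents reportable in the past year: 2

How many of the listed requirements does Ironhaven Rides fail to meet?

9

1. ride-specific liability coverage $725,000 < $800,000 → not met
2. general liability coverage $4,075,000 < $4,150,000 → not met
3. daily inspection log audit 546 days ago vs limit 540 → not met
4. condition 'runs mobile/traveling rides' holds; third-party ride inspection 50 days ago vs limit 45 → not met
5. non-destructive testing 54 days ago vs limit 60 → met
6. incidents reportable in the past year 2 > 0 → not met
7. ride permit absent → not met
8. height/weight restriction signage present → met
9. operator training 673 days ago vs limit 730 → met
10. emergency-stop system test 562 days ago vs limit 540 → not met
11. restraint system inspection 63 days ago vs limit 60 → not met
12. certified ride operators 4 < 10 → not met
Not met: 9 of 12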